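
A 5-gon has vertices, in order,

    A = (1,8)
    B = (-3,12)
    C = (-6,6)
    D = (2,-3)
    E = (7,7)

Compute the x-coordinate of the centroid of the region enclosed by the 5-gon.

25/108

Apply the surveyor's formula. First the cross-terms c_i = x_i·y_{i+1} − x_{i+1}·y_i:
  36, 54, 6, 35, 49  ⇒  2A = 180, A = 90.
Then Σ (x_i + x_{i+1})·c_i = 125, so x̄ = 125 / (6·90) = 25/108.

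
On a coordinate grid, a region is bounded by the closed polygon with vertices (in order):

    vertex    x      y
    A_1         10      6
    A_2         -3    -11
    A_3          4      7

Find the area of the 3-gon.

Apply Gauss's area formula: 2A = Σ (x_i·y_{i+1} − x_{i+1}·y_i), indices taken mod 3.
Σ = (-92) + (23) + (-46) = -115
Area = |Σ|/2 = 57.5.

57.5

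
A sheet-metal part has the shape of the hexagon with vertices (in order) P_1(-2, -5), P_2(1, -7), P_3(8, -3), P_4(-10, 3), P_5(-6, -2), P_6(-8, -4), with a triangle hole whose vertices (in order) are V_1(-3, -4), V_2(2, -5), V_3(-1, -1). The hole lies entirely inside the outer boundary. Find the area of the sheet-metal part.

Outer boundary:
Apply the surveyor's formula: 2A = Σ (x_i·y_{i+1} − x_{i+1}·y_i), indices taken mod 6.
Σ = (19) + (53) + (-6) + (38) + (8) + (32) = 144
Area = |Σ|/2 = 72.
Hole:
Apply the surveyor's formula: 2A = Σ (x_i·y_{i+1} − x_{i+1}·y_i), indices taken mod 3.
Cross-terms: 23, -7, 1  ⇒  Σ = 17
Area = |Σ|/2 = 8.5.
Net area = 72 − 8.5 = 63.5.

63.5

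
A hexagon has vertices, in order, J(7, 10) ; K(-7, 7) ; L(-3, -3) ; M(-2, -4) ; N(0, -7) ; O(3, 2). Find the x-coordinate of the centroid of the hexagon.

Apply the surveyor's formula. First the cross-terms c_i = x_i·y_{i+1} − x_{i+1}·y_i:
  119, 42, 6, 14, 21, 16  ⇒  2A = 218, A = 109.
Then Σ (x_i + x_{i+1})·c_i = -255, so x̄ = -255 / (6·109) = -85/218.

-85/218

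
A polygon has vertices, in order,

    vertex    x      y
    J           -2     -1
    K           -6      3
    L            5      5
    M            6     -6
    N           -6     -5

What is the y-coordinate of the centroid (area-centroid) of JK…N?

-142/187

Apply the shoelace formula. First the cross-terms c_i = x_i·y_{i+1} − x_{i+1}·y_i:
  -12, -45, -60, -66, -4  ⇒  2A = -187, A = -93.5.
Then Σ (y_i + y_{i+1})·c_i = 426, so ȳ = 426 / (6·(-93.5)) = -142/187.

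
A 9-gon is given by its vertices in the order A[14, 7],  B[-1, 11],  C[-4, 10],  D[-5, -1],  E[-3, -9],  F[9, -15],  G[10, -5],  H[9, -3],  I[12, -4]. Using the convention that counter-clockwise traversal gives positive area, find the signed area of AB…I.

338.5

Apply the shoelace (surveyor's) formula: 2A = Σ (x_i·y_{i+1} − x_{i+1}·y_i), indices taken mod 9.
Σ = (161) + (34) + (54) + (42) + (126) + (105) + (15) + (0) + (140) = 677
Signed area = Σ/2 = 338.5 (positive ⇒ counter-clockwise traversal).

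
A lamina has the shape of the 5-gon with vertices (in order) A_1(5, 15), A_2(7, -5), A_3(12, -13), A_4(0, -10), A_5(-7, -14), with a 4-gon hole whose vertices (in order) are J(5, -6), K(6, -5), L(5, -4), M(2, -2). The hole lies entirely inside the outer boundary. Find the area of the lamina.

189

Outer boundary:
Apply the shoelace formula: 2A = Σ (x_i·y_{i+1} − x_{i+1}·y_i), indices taken mod 5.
Cross-terms: -130, -31, -120, -70, -35  ⇒  Σ = -386
Area = |Σ|/2 = 193.
Hole:
Cross-terms: 11, 1, -2, -2  ⇒  Σ = 8
Area = |Σ|/2 = 4.
Net area = 193 − 4 = 189.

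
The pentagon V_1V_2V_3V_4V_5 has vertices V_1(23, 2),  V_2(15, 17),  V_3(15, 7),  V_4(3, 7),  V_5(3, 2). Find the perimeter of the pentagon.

|V_1V_2| = √((-8)² + (15)²) = √289 = 17
|V_2V_3| = √((0)² + (-10)²) = √100 = 10
|V_3V_4| = √((-12)² + (0)²) = √144 = 12
|V_4V_5| = √((0)² + (-5)²) = √25 = 5
|V_5V_1| = √((20)² + (0)²) = √400 = 20
Perimeter = 17 + 10 + 12 + 5 + 20 = 64.

64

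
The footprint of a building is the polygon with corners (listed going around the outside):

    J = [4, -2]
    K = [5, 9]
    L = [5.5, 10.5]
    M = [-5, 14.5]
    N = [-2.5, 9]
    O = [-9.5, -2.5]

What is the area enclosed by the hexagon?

146.625

Cross-terms: 46, 3, 132.25, -8.75, 91.75, 29  ⇒  Σ = 293.25
Area = |Σ|/2 = 146.625.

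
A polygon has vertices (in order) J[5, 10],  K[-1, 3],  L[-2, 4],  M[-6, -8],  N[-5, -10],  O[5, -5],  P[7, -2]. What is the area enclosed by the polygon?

Apply the surveyor's formula: 2A = Σ (x_i·y_{i+1} − x_{i+1}·y_i), indices taken mod 7.
Cross-terms: 25, 2, 40, 20, 75, 25, 80  ⇒  Σ = 267
Area = |Σ|/2 = 133.5.

133.5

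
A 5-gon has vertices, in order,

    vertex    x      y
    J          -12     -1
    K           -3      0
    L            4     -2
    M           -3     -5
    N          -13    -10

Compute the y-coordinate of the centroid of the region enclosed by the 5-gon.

Apply Gauss's area formula. First the cross-terms c_i = x_i·y_{i+1} − x_{i+1}·y_i:
  -3, 6, -26, -35, -107  ⇒  2A = -165, A = -82.5.
Then Σ (y_i + y_{i+1})·c_i = 1875, so ȳ = 1875 / (6·(-82.5)) = -125/33.

-125/33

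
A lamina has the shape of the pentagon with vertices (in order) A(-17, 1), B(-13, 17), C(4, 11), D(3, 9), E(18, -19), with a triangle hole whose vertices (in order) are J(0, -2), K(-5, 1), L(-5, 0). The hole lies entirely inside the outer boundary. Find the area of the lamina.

501.5

Outer boundary:
Σ = (-276) + (-211) + (3) + (-219) + (-305) = -1008
Area = |Σ|/2 = 504.
Hole:
J→K: (0)(1) − (-5)(-2) = -10
K→L: (-5)(0) − (-5)(1) = 5
L→J: (-5)(-2) − (0)(0) = 10
Σ = 5
Area = |Σ|/2 = 2.5.
Net area = 504 − 2.5 = 501.5.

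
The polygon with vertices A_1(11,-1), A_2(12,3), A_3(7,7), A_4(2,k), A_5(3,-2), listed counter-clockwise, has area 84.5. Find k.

15

The doubled signed area Σ (x_i y_{i+1} − x_{i+1} y_i) is linear in k.
With k=0 it equals 109; the coefficient of k is 4 (from the two edges through A_4).
So 4·k + 109 = 2·84.5 = 169 ⇒ k = 15.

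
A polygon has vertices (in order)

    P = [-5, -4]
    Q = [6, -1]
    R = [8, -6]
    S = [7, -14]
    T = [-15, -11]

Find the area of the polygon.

Cross-terms: 29, -28, -70, -287, 5  ⇒  Σ = -351
Area = |Σ|/2 = 175.5.

175.5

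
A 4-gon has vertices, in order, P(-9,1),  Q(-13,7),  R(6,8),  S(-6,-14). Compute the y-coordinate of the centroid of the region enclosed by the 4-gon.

Apply Gauss's area formula. First the cross-terms c_i = x_i·y_{i+1} − x_{i+1}·y_i:
  -50, -146, -36, -132  ⇒  2A = -364, A = -182.
Then Σ (y_i + y_{i+1})·c_i = -658, so ȳ = -658 / (6·(-182)) = 47/78.

47/78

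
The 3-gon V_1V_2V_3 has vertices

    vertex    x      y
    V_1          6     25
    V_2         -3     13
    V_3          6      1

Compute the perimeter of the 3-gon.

54

|V_1V_2| = √((-9)² + (-12)²) = √225 = 15
|V_2V_3| = √((9)² + (-12)²) = √225 = 15
|V_3V_1| = √((0)² + (24)²) = √576 = 24
Perimeter = 15 + 15 + 24 = 54.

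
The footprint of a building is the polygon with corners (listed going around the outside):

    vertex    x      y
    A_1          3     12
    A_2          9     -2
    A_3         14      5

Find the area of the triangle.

56

Apply the surveyor's formula: 2A = Σ (x_i·y_{i+1} − x_{i+1}·y_i), indices taken mod 3.
Σ = (-114) + (73) + (153) = 112
Area = |Σ|/2 = 56.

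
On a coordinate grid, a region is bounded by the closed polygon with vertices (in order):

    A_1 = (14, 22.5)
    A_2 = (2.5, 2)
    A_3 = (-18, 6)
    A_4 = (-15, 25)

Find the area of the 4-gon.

512.375

A_1→A_2: (14)(2) − (2.5)(22.5) = -28.25
A_2→A_3: (2.5)(6) − (-18)(2) = 51
A_3→A_4: (-18)(25) − (-15)(6) = -360
A_4→A_1: (-15)(22.5) − (14)(25) = -687.5
Σ = -1024.75
Area = |Σ|/2 = 512.375.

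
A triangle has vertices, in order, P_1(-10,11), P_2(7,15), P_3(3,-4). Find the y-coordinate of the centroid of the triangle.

22/3

Apply the shoelace (surveyor's) formula. First the cross-terms c_i = x_i·y_{i+1} − x_{i+1}·y_i:
  -227, -73, -7  ⇒  2A = -307, A = -153.5.
Then Σ (y_i + y_{i+1})·c_i = -6754, so ȳ = -6754 / (6·(-153.5)) = 22/3.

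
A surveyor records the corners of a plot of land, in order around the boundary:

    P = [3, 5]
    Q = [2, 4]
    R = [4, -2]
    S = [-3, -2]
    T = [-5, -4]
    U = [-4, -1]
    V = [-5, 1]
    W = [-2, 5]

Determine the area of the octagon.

Apply the shoelace (surveyor's) formula: 2A = Σ (x_i·y_{i+1} − x_{i+1}·y_i), indices taken mod 8.
P→Q: (3)(4) − (2)(5) = 2
Q→R: (2)(-2) − (4)(4) = -20
R→S: (4)(-2) − (-3)(-2) = -14
S→T: (-3)(-4) − (-5)(-2) = 2
T→U: (-5)(-1) − (-4)(-4) = -11
U→V: (-4)(1) − (-5)(-1) = -9
V→W: (-5)(5) − (-2)(1) = -23
W→P: (-2)(5) − (3)(5) = -25
Σ = -98
Area = |Σ|/2 = 49.

49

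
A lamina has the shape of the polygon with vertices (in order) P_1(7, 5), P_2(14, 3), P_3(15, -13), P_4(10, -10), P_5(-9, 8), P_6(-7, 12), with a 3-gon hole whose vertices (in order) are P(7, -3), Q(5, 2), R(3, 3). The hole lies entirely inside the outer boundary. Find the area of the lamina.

234.5

Outer boundary:
P_1→P_2: (7)(3) − (14)(5) = -49
P_2→P_3: (14)(-13) − (15)(3) = -227
P_3→P_4: (15)(-10) − (10)(-13) = -20
P_4→P_5: (10)(8) − (-9)(-10) = -10
P_5→P_6: (-9)(12) − (-7)(8) = -52
P_6→P_1: (-7)(5) − (7)(12) = -119
Σ = -477
Area = |Σ|/2 = 238.5.
Hole:
Σ = (29) + (9) + (-30) = 8
Area = |Σ|/2 = 4.
Net area = 238.5 − 4 = 234.5.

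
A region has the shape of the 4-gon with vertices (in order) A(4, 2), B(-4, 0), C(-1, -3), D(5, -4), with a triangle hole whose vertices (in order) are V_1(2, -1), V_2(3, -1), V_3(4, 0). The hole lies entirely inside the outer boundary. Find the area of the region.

Outer boundary:
Apply Gauss's area formula: 2A = Σ (x_i·y_{i+1} − x_{i+1}·y_i), indices taken mod 4.
A→B: (4)(0) − (-4)(2) = 8
B→C: (-4)(-3) − (-1)(0) = 12
C→D: (-1)(-4) − (5)(-3) = 19
D→A: (5)(2) − (4)(-4) = 26
Σ = 65
Area = |Σ|/2 = 32.5.
Hole:
V_1→V_2: (2)(-1) − (3)(-1) = 1
V_2→V_3: (3)(0) − (4)(-1) = 4
V_3→V_1: (4)(-1) − (2)(0) = -4
Σ = 1
Area = |Σ|/2 = 0.5.
Net area = 32.5 − 0.5 = 32.

32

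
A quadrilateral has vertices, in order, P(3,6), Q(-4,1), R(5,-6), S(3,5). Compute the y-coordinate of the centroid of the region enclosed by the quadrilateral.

7/23

Apply Gauss's area formula. First the cross-terms c_i = x_i·y_{i+1} − x_{i+1}·y_i:
  27, 19, 43, 3  ⇒  2A = 92, A = 46.
Then Σ (y_i + y_{i+1})·c_i = 84, so ȳ = 84 / (6·46) = 7/23.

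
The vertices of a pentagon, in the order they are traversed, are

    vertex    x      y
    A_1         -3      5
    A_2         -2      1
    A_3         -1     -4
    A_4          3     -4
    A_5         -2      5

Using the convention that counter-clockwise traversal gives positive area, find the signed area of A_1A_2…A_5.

Apply the shoelace formula: 2A = Σ (x_i·y_{i+1} − x_{i+1}·y_i), indices taken mod 5.
A_1→A_2: (-3)(1) − (-2)(5) = 7
A_2→A_3: (-2)(-4) − (-1)(1) = 9
A_3→A_4: (-1)(-4) − (3)(-4) = 16
A_4→A_5: (3)(5) − (-2)(-4) = 7
A_5→A_1: (-2)(5) − (-3)(5) = 5
Σ = 44
Signed area = Σ/2 = 22 (positive ⇒ counter-clockwise traversal).

22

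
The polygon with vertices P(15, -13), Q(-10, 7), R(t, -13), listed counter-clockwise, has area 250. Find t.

-10

Write out the shoelace sum; only the two edges meeting at R involve t:
2·Area = [((-10)·(-13) − t·7) + (t·(-13) − 15·(-13))] + -25
       = -20·t + 300 = 500
⇒ t = -10.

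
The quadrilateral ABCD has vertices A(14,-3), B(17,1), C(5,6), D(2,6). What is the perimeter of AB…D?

|AB| = √((3)² + (4)²) = √25 = 5
|BC| = √((-12)² + (5)²) = √169 = 13
|CD| = √((-3)² + (0)²) = √9 = 3
|DA| = √((12)² + (-9)²) = √225 = 15
Perimeter = 5 + 13 + 3 + 15 = 36.

36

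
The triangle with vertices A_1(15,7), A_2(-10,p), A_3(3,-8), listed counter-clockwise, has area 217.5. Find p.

Write out the shoelace sum; only the two edges meeting at A_2 involve p:
2·Area = [(15·p − (-10)·7) + ((-10)·(-8) − 3·p)] + 141
       = 12·p + 291 = 435
⇒ p = 12.

12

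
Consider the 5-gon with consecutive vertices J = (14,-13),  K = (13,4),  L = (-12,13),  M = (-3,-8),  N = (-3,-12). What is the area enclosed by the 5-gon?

Σ = (225) + (217) + (135) + (12) + (207) = 796
Area = |Σ|/2 = 398.

398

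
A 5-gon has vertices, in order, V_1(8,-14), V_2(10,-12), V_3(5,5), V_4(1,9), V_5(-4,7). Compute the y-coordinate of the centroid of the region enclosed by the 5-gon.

-74/79

Apply the shoelace formula. First the cross-terms c_i = x_i·y_{i+1} − x_{i+1}·y_i:
  44, 110, 40, 43, 0  ⇒  2A = 237, A = 118.5.
Then Σ (y_i + y_{i+1})·c_i = -666, so ȳ = -666 / (6·118.5) = -74/79.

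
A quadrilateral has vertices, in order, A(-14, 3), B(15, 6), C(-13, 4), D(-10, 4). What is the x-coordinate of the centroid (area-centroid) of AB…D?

Apply the surveyor's formula. First the cross-terms c_i = x_i·y_{i+1} − x_{i+1}·y_i:
  -129, 138, -12, 26  ⇒  2A = 23, A = 11.5.
Then Σ (x_i + x_{i+1})·c_i = -201, so x̄ = -201 / (6·11.5) = -67/23.

-67/23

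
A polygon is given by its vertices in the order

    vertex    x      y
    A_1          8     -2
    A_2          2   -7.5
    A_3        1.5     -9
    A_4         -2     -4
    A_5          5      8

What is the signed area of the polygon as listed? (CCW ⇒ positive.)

-78.375

Apply Gauss's area formula: 2A = Σ (x_i·y_{i+1} − x_{i+1}·y_i), indices taken mod 5.
A_1→A_2: (8)(-7.5) − (2)(-2) = -56
A_2→A_3: (2)(-9) − (1.5)(-7.5) = -6.75
A_3→A_4: (1.5)(-4) − (-2)(-9) = -24
A_4→A_5: (-2)(8) − (5)(-4) = 4
A_5→A_1: (5)(-2) − (8)(8) = -74
Σ = -156.75
Signed area = Σ/2 = -78.375 (negative ⇒ clockwise traversal).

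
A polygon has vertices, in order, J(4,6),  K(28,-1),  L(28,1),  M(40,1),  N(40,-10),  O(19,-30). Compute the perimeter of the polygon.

118

|JK| = √((24)² + (-7)²) = √625 = 25
|KL| = √((0)² + (2)²) = √4 = 2
|LM| = √((12)² + (0)²) = √144 = 12
|MN| = √((0)² + (-11)²) = √121 = 11
|NO| = √((-21)² + (-20)²) = √841 = 29
|OJ| = √((-15)² + (36)²) = √1521 = 39
Perimeter = 25 + 2 + 12 + 11 + 29 + 39 = 118.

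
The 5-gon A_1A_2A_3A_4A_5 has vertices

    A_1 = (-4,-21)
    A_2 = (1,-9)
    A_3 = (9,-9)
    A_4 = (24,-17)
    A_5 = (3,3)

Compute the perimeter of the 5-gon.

|A_1A_2| = √((5)² + (12)²) = √169 = 13
|A_2A_3| = √((8)² + (0)²) = √64 = 8
|A_3A_4| = √((15)² + (-8)²) = √289 = 17
|A_4A_5| = √((-21)² + (20)²) = √841 = 29
|A_5A_1| = √((-7)² + (-24)²) = √625 = 25
Perimeter = 13 + 8 + 17 + 29 + 25 = 92.

92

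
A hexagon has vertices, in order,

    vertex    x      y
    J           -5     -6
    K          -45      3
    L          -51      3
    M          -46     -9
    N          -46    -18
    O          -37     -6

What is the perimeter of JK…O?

116

|JK| = √((-40)² + (9)²) = √1681 = 41
|KL| = √((-6)² + (0)²) = √36 = 6
|LM| = √((5)² + (-12)²) = √169 = 13
|MN| = √((0)² + (-9)²) = √81 = 9
|NO| = √((9)² + (12)²) = √225 = 15
|OJ| = √((32)² + (0)²) = √1024 = 32
Perimeter = 41 + 6 + 13 + 9 + 15 + 32 = 116.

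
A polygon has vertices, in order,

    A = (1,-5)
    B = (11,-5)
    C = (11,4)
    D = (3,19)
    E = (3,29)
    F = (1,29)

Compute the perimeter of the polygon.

|AB| = √((10)² + (0)²) = √100 = 10
|BC| = √((0)² + (9)²) = √81 = 9
|CD| = √((-8)² + (15)²) = √289 = 17
|DE| = √((0)² + (10)²) = √100 = 10
|EF| = √((-2)² + (0)²) = √4 = 2
|FA| = √((0)² + (-34)²) = √1156 = 34
Perimeter = 10 + 9 + 17 + 10 + 2 + 34 = 82.

82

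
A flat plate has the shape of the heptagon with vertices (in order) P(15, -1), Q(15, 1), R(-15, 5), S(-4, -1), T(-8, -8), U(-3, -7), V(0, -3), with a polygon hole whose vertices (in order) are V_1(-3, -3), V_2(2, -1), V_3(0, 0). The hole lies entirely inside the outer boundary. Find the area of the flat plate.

128

Outer boundary:
Cross-terms: 30, 90, 35, 24, 32, 9, 45  ⇒  Σ = 265
Area = |Σ|/2 = 132.5.
Hole:
Apply the shoelace (surveyor's) formula: 2A = Σ (x_i·y_{i+1} − x_{i+1}·y_i), indices taken mod 3.
Σ = (9) + (0) + (0) = 9
Area = |Σ|/2 = 4.5.
Net area = 132.5 − 4.5 = 128.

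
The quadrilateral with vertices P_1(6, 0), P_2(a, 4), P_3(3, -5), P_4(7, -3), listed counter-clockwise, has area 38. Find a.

-4

The doubled signed area Σ (x_i y_{i+1} − x_{i+1} y_i) is linear in a.
With a=0 it equals 56; the coefficient of a is -5 (from the two edges through P_2).
So -5·a + 56 = 2·38 = 76 ⇒ a = -4.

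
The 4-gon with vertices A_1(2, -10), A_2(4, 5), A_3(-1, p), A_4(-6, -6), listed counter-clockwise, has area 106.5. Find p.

8

The doubled signed area Σ (x_i y_{i+1} − x_{i+1} y_i) is linear in p.
With p=0 it equals 133; the coefficient of p is 10 (from the two edges through A_3).
So 10·p + 133 = 2·106.5 = 213 ⇒ p = 8.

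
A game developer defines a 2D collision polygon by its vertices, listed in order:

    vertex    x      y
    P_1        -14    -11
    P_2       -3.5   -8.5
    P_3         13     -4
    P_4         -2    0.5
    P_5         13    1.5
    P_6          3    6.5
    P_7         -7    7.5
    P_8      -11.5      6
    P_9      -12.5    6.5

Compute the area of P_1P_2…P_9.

Cross-terms: 80.5, 124.5, -1.5, -9.5, 80, 68, 44.25, 0.25, 228.5  ⇒  Σ = 615
Area = |Σ|/2 = 307.5.

307.5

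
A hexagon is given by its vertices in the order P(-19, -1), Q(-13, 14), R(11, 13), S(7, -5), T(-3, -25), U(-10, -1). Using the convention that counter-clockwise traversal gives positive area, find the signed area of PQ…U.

Cross-terms: -279, -323, -146, -190, -247, -9  ⇒  Σ = -1194
Signed area = Σ/2 = -597 (negative ⇒ clockwise traversal).

-597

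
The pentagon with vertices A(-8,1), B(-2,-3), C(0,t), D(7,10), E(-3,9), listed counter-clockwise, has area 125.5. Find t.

Write out the shoelace sum; only the two edges meeting at C involve t:
2·Area = [((-2)·t − 0·(-3)) + (0·10 − 7·t)] + 188
       = -9·t + 188 = 251
⇒ t = -7.

-7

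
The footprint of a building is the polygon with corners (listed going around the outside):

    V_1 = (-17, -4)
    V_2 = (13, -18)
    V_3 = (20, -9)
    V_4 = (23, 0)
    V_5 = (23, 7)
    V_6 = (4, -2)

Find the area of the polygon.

Apply the shoelace formula: 2A = Σ (x_i·y_{i+1} − x_{i+1}·y_i), indices taken mod 6.
Σ = (358) + (243) + (207) + (161) + (-74) + (-50) = 845
Area = |Σ|/2 = 422.5.

422.5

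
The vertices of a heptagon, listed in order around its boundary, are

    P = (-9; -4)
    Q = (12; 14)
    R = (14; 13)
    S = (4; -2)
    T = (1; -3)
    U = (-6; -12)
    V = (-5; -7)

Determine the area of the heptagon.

Apply the surveyor's formula: 2A = Σ (x_i·y_{i+1} − x_{i+1}·y_i), indices taken mod 7.
P→Q: (-9)(14) − (12)(-4) = -78
Q→R: (12)(13) − (14)(14) = -40
R→S: (14)(-2) − (4)(13) = -80
S→T: (4)(-3) − (1)(-2) = -10
T→U: (1)(-12) − (-6)(-3) = -30
U→V: (-6)(-7) − (-5)(-12) = -18
V→P: (-5)(-4) − (-9)(-7) = -43
Σ = -299
Area = |Σ|/2 = 149.5.

149.5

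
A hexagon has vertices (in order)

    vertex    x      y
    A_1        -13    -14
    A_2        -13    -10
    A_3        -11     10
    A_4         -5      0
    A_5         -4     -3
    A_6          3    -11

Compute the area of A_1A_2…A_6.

Σ = (-52) + (-240) + (50) + (15) + (53) + (-185) = -359
Area = |Σ|/2 = 179.5.

179.5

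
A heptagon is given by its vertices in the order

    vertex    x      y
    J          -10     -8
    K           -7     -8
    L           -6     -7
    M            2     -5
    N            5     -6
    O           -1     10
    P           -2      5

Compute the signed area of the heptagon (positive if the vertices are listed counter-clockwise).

Cross-terms: 24, 1, 44, 13, 44, 15, 66  ⇒  Σ = 207
Signed area = Σ/2 = 103.5 (positive ⇒ counter-clockwise traversal).

103.5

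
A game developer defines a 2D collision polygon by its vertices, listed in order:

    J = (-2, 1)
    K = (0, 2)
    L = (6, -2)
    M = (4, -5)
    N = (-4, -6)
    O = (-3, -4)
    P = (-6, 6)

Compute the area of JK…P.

60

Apply the shoelace (surveyor's) formula: 2A = Σ (x_i·y_{i+1} − x_{i+1}·y_i), indices taken mod 7.
Σ = (-4) + (-12) + (-22) + (-44) + (-2) + (-42) + (6) = -120
Area = |Σ|/2 = 60.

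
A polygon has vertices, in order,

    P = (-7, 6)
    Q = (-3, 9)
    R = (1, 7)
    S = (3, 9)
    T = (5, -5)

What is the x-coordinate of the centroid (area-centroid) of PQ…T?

Apply the shoelace (surveyor's) formula. First the cross-terms c_i = x_i·y_{i+1} − x_{i+1}·y_i:
  -45, -30, -12, -60, -5  ⇒  2A = -152, A = -76.
Then Σ (x_i + x_{i+1})·c_i = -8, so x̄ = -8 / (6·(-76)) = 1/57.

1/57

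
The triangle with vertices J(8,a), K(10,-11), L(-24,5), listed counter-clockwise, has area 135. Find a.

The doubled signed area Σ (x_i y_{i+1} − x_{i+1} y_i) is linear in a.
With a=0 it equals -342; the coefficient of a is -34 (from the two edges through J).
So -34·a + -342 = 2·135 = 270 ⇒ a = -18.

-18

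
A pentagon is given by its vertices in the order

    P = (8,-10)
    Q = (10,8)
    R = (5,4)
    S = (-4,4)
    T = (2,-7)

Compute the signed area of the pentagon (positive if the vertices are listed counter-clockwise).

128

Apply the shoelace (surveyor's) formula: 2A = Σ (x_i·y_{i+1} − x_{i+1}·y_i), indices taken mod 5.
P→Q: (8)(8) − (10)(-10) = 164
Q→R: (10)(4) − (5)(8) = 0
R→S: (5)(4) − (-4)(4) = 36
S→T: (-4)(-7) − (2)(4) = 20
T→P: (2)(-10) − (8)(-7) = 36
Σ = 256
Signed area = Σ/2 = 128 (positive ⇒ counter-clockwise traversal).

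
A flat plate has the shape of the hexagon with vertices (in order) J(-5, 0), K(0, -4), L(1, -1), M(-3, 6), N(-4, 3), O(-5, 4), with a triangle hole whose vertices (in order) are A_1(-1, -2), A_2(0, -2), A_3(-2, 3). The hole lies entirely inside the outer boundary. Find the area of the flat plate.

28

Outer boundary:
Apply the shoelace (surveyor's) formula: 2A = Σ (x_i·y_{i+1} − x_{i+1}·y_i), indices taken mod 6.
Σ = (20) + (4) + (3) + (15) + (-1) + (20) = 61
Area = |Σ|/2 = 30.5.
Hole:
Apply the shoelace formula: 2A = Σ (x_i·y_{i+1} − x_{i+1}·y_i), indices taken mod 3.
Σ = (2) + (-4) + (7) = 5
Area = |Σ|/2 = 2.5.
Net area = 30.5 − 2.5 = 28.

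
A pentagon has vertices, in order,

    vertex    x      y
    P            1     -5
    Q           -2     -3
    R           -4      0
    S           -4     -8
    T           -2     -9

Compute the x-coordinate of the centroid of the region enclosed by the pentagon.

-155/69

Apply the surveyor's formula. First the cross-terms c_i = x_i·y_{i+1} − x_{i+1}·y_i:
  -13, -12, 32, 20, 19  ⇒  2A = 46, A = 23.
Then Σ (x_i + x_{i+1})·c_i = -310, so x̄ = -310 / (6·23) = -155/69.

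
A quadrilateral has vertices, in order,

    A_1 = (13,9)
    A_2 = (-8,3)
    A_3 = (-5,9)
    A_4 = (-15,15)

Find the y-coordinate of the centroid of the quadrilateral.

9

Apply the shoelace formula. First the cross-terms c_i = x_i·y_{i+1} − x_{i+1}·y_i:
  111, -57, 60, -330  ⇒  2A = -216, A = -108.
Then Σ (y_i + y_{i+1})·c_i = -5832, so ȳ = -5832 / (6·(-108)) = 9.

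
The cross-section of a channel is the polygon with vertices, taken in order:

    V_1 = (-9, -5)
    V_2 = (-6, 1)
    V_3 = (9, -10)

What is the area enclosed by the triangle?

Apply the surveyor's formula: 2A = Σ (x_i·y_{i+1} − x_{i+1}·y_i), indices taken mod 3.
V_1→V_2: (-9)(1) − (-6)(-5) = -39
V_2→V_3: (-6)(-10) − (9)(1) = 51
V_3→V_1: (9)(-5) − (-9)(-10) = -135
Σ = -123
Area = |Σ|/2 = 61.5.

61.5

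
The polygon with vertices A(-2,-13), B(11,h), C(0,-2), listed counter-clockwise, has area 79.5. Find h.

-21

Write out the shoelace sum; only the two edges meeting at B involve h:
2·Area = [((-2)·h − 11·(-13)) + (11·(-2) − 0·h)] + -4
       = -2·h + 117 = 159
⇒ h = -21.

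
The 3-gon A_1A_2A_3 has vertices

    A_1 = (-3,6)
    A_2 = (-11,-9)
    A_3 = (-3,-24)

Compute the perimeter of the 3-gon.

|A_1A_2| = √((-8)² + (-15)²) = √289 = 17
|A_2A_3| = √((8)² + (-15)²) = √289 = 17
|A_3A_1| = √((0)² + (30)²) = √900 = 30
Perimeter = 17 + 17 + 30 = 64.

64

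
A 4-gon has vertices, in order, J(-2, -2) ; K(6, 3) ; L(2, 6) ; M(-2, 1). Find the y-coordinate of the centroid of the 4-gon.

46/21

Apply the shoelace (surveyor's) formula. First the cross-terms c_i = x_i·y_{i+1} − x_{i+1}·y_i:
  6, 30, 14, 6  ⇒  2A = 56, A = 28.
Then Σ (y_i + y_{i+1})·c_i = 368, so ȳ = 368 / (6·28) = 46/21.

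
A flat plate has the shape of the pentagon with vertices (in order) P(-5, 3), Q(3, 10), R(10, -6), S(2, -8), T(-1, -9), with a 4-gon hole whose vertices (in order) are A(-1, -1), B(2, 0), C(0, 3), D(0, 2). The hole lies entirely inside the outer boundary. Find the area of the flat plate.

154.5

Outer boundary:
Apply the shoelace formula: 2A = Σ (x_i·y_{i+1} − x_{i+1}·y_i), indices taken mod 5.
Cross-terms: -59, -118, -68, -26, -48  ⇒  Σ = -319
Area = |Σ|/2 = 159.5.
Hole:
Cross-terms: 2, 6, 0, 2  ⇒  Σ = 10
Area = |Σ|/2 = 5.
Net area = 159.5 − 5 = 154.5.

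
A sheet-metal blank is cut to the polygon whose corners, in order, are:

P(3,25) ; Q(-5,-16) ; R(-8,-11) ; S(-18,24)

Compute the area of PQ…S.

454

Apply the shoelace formula: 2A = Σ (x_i·y_{i+1} − x_{i+1}·y_i), indices taken mod 4.
Σ = (77) + (-73) + (-390) + (-522) = -908
Area = |Σ|/2 = 454.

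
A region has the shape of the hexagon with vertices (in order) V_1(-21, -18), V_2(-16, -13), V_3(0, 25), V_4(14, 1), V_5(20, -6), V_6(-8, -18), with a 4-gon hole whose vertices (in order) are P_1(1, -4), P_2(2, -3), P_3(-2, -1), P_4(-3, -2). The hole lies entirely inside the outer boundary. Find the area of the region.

Outer boundary:
Apply the shoelace formula: 2A = Σ (x_i·y_{i+1} − x_{i+1}·y_i), indices taken mod 6.
Σ = (-15) + (-400) + (-350) + (-104) + (-408) + (-234) = -1511
Area = |Σ|/2 = 755.5.
Hole:
Cross-terms: 5, -8, 1, 14  ⇒  Σ = 12
Area = |Σ|/2 = 6.
Net area = 755.5 − 6 = 749.5.

749.5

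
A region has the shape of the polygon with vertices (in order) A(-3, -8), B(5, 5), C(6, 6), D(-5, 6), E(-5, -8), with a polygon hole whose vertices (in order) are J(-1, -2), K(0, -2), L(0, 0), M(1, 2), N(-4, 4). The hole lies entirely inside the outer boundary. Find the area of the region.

Outer boundary:
Apply Gauss's area formula: 2A = Σ (x_i·y_{i+1} − x_{i+1}·y_i), indices taken mod 5.
Cross-terms: 25, 0, 66, 70, 16  ⇒  Σ = 177
Area = |Σ|/2 = 88.5.
Hole:
Σ = (2) + (0) + (0) + (12) + (12) = 26
Area = |Σ|/2 = 13.
Net area = 88.5 − 13 = 75.5.

75.5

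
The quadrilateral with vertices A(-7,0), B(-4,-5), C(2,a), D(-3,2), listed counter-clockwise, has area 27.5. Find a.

The doubled signed area Σ (x_i y_{i+1} − x_{i+1} y_i) is linear in a.
With a=0 it equals 63; the coefficient of a is -1 (from the two edges through C).
So -1·a + 63 = 2·27.5 = 55 ⇒ a = 8.

8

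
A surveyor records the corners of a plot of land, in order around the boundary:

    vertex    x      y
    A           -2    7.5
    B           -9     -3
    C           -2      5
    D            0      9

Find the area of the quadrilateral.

11.25

Cross-terms: 73.5, -51, -18, 18  ⇒  Σ = 22.5
Area = |Σ|/2 = 11.25.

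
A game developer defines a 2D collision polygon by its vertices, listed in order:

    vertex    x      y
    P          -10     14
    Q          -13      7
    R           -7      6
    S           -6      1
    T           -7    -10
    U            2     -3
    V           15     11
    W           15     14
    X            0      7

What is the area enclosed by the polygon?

253.5

Apply the surveyor's formula: 2A = Σ (x_i·y_{i+1} − x_{i+1}·y_i), indices taken mod 9.
Cross-terms: 112, -29, 29, 67, 41, 67, 45, 105, 70  ⇒  Σ = 507
Area = |Σ|/2 = 253.5.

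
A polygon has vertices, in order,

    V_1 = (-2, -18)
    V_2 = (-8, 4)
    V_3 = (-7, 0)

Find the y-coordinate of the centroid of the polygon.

Apply the shoelace formula. First the cross-terms c_i = x_i·y_{i+1} − x_{i+1}·y_i:
  -152, 28, 126  ⇒  2A = 2, A = 1.
Then Σ (y_i + y_{i+1})·c_i = -28, so ȳ = -28 / (6·1) = -14/3.

-14/3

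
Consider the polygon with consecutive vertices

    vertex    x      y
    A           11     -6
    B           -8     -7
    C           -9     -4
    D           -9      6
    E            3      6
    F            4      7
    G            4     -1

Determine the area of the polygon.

183

Apply Gauss's area formula: 2A = Σ (x_i·y_{i+1} − x_{i+1}·y_i), indices taken mod 7.
Cross-terms: -125, -31, -90, -72, -3, -32, -13  ⇒  Σ = -366
Area = |Σ|/2 = 183.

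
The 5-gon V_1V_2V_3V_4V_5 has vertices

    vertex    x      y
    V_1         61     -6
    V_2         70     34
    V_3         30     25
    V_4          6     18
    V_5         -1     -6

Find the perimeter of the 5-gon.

|V_1V_2| = √((9)² + (40)²) = √1681 = 41
|V_2V_3| = √((-40)² + (-9)²) = √1681 = 41
|V_3V_4| = √((-24)² + (-7)²) = √625 = 25
|V_4V_5| = √((-7)² + (-24)²) = √625 = 25
|V_5V_1| = √((62)² + (0)²) = √3844 = 62
Perimeter = 41 + 41 + 25 + 25 + 62 = 194.

194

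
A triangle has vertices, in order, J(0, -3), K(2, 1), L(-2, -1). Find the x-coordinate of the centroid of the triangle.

0

Apply the surveyor's formula. First the cross-terms c_i = x_i·y_{i+1} − x_{i+1}·y_i:
  6, 0, 6  ⇒  2A = 12, A = 6.
Then Σ (x_i + x_{i+1})·c_i = 0, so x̄ = 0 / (6·6) = 0.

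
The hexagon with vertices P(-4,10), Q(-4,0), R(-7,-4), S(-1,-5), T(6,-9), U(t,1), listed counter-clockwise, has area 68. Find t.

0

Write out the shoelace sum; only the two edges meeting at U involve t:
2·Area = [(6·1 − t·(-9)) + (t·10 − (-4)·1)] + 126
       = 19·t + 136 = 136
⇒ t = 0.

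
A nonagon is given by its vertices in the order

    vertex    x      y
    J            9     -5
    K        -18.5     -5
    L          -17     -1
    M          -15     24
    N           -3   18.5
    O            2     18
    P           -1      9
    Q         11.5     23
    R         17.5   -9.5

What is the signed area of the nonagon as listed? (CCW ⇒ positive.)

-763.875

Apply the shoelace (surveyor's) formula: 2A = Σ (x_i·y_{i+1} − x_{i+1}·y_i), indices taken mod 9.
J→K: (9)(-5) − (-18.5)(-5) = -137.5
K→L: (-18.5)(-1) − (-17)(-5) = -66.5
L→M: (-17)(24) − (-15)(-1) = -423
M→N: (-15)(18.5) − (-3)(24) = -205.5
N→O: (-3)(18) − (2)(18.5) = -91
O→P: (2)(9) − (-1)(18) = 36
P→Q: (-1)(23) − (11.5)(9) = -126.5
Q→R: (11.5)(-9.5) − (17.5)(23) = -511.75
R→J: (17.5)(-5) − (9)(-9.5) = -2
Σ = -1527.75
Signed area = Σ/2 = -763.875 (negative ⇒ clockwise traversal).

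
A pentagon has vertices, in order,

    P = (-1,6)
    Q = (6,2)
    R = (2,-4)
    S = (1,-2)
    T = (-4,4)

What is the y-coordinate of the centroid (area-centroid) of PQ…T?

76/45

Apply Gauss's area formula. First the cross-terms c_i = x_i·y_{i+1} − x_{i+1}·y_i:
  -38, -28, 0, -4, -20  ⇒  2A = -90, A = -45.
Then Σ (y_i + y_{i+1})·c_i = -456, so ȳ = -456 / (6·(-45)) = 76/45.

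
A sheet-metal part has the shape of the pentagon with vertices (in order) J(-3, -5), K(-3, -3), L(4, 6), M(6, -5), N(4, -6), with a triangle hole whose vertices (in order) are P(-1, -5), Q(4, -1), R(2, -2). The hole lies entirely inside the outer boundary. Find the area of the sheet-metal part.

Outer boundary:
Apply Gauss's area formula: 2A = Σ (x_i·y_{i+1} − x_{i+1}·y_i), indices taken mod 5.
Σ = (-6) + (-6) + (-56) + (-16) + (-38) = -122
Area = |Σ|/2 = 61.
Hole:
Cross-terms: 21, -6, -12  ⇒  Σ = 3
Area = |Σ|/2 = 1.5.
Net area = 61 − 1.5 = 59.5.

59.5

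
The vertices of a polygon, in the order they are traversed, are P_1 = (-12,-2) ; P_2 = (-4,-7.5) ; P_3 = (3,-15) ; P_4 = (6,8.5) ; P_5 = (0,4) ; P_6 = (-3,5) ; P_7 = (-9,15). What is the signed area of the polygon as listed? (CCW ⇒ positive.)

P_1→P_2: (-12)(-7.5) − (-4)(-2) = 82
P_2→P_3: (-4)(-15) − (3)(-7.5) = 82.5
P_3→P_4: (3)(8.5) − (6)(-15) = 115.5
P_4→P_5: (6)(4) − (0)(8.5) = 24
P_5→P_6: (0)(5) − (-3)(4) = 12
P_6→P_7: (-3)(15) − (-9)(5) = 0
P_7→P_1: (-9)(-2) − (-12)(15) = 198
Σ = 514
Signed area = Σ/2 = 257 (positive ⇒ counter-clockwise traversal).

257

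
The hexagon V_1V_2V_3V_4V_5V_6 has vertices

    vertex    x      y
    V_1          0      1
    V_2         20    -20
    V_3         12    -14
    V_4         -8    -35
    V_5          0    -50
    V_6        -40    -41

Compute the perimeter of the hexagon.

184

|V_1V_2| = √((20)² + (-21)²) = √841 = 29
|V_2V_3| = √((-8)² + (6)²) = √100 = 10
|V_3V_4| = √((-20)² + (-21)²) = √841 = 29
|V_4V_5| = √((8)² + (-15)²) = √289 = 17
|V_5V_6| = √((-40)² + (9)²) = √1681 = 41
|V_6V_1| = √((40)² + (42)²) = √3364 = 58
Perimeter = 29 + 10 + 29 + 17 + 41 + 58 = 184.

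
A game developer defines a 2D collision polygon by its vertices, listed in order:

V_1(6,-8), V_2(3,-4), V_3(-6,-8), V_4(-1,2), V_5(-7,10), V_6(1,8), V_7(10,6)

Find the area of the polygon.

Apply the shoelace formula: 2A = Σ (x_i·y_{i+1} − x_{i+1}·y_i), indices taken mod 7.
Cross-terms: 0, -48, -20, 4, -66, -74, -116  ⇒  Σ = -320
Area = |Σ|/2 = 160.

160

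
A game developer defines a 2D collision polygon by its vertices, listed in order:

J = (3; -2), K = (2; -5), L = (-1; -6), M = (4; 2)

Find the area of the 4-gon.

Apply the shoelace formula: 2A = Σ (x_i·y_{i+1} − x_{i+1}·y_i), indices taken mod 4.
Σ = (-11) + (-17) + (22) + (-14) = -20
Area = |Σ|/2 = 10.

10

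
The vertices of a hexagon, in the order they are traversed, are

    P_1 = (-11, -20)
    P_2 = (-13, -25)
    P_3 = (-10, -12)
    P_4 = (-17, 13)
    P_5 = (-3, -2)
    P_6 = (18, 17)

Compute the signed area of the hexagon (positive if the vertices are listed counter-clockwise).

-264

Σ = (15) + (-94) + (-334) + (73) + (-15) + (-173) = -528
Signed area = Σ/2 = -264 (negative ⇒ clockwise traversal).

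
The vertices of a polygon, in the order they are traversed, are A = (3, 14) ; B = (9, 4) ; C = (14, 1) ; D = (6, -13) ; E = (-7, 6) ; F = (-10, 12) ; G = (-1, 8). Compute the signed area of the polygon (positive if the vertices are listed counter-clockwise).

-267

Σ = (-114) + (-47) + (-188) + (-55) + (-24) + (-68) + (-38) = -534
Signed area = Σ/2 = -267 (negative ⇒ clockwise traversal).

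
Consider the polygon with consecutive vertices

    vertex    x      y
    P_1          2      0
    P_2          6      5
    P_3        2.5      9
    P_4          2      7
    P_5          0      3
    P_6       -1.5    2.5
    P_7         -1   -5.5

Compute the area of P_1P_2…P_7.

Apply Gauss's area formula: 2A = Σ (x_i·y_{i+1} − x_{i+1}·y_i), indices taken mod 7.
Σ = (10) + (41.5) + (-0.5) + (6) + (4.5) + (10.75) + (11) = 83.25
Area = |Σ|/2 = 41.625.

41.625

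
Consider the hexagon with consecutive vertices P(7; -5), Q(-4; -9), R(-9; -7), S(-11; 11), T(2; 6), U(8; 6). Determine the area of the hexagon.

259

P→Q: (7)(-9) − (-4)(-5) = -83
Q→R: (-4)(-7) − (-9)(-9) = -53
R→S: (-9)(11) − (-11)(-7) = -176
S→T: (-11)(6) − (2)(11) = -88
T→U: (2)(6) − (8)(6) = -36
U→P: (8)(-5) − (7)(6) = -82
Σ = -518
Area = |Σ|/2 = 259.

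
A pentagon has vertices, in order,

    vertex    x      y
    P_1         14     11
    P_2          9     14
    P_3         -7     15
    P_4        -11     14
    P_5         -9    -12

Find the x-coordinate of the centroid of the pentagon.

-277/181

Apply the shoelace (surveyor's) formula. First the cross-terms c_i = x_i·y_{i+1} − x_{i+1}·y_i:
  97, 233, 67, 258, 69  ⇒  2A = 724, A = 362.
Then Σ (x_i + x_{i+1})·c_i = -3324, so x̄ = -3324 / (6·362) = -277/181.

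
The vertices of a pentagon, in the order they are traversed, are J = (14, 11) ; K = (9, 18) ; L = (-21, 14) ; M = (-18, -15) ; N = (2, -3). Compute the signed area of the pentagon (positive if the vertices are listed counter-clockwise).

686

Apply the shoelace formula: 2A = Σ (x_i·y_{i+1} − x_{i+1}·y_i), indices taken mod 5.
J→K: (14)(18) − (9)(11) = 153
K→L: (9)(14) − (-21)(18) = 504
L→M: (-21)(-15) − (-18)(14) = 567
M→N: (-18)(-3) − (2)(-15) = 84
N→J: (2)(11) − (14)(-3) = 64
Σ = 1372
Signed area = Σ/2 = 686 (positive ⇒ counter-clockwise traversal).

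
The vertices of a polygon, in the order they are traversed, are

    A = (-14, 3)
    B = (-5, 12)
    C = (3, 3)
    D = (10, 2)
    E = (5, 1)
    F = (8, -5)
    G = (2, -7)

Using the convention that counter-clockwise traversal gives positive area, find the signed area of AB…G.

A→B: (-14)(12) − (-5)(3) = -153
B→C: (-5)(3) − (3)(12) = -51
C→D: (3)(2) − (10)(3) = -24
D→E: (10)(1) − (5)(2) = 0
E→F: (5)(-5) − (8)(1) = -33
F→G: (8)(-7) − (2)(-5) = -46
G→A: (2)(3) − (-14)(-7) = -92
Σ = -399
Signed area = Σ/2 = -199.5 (negative ⇒ clockwise traversal).

-199.5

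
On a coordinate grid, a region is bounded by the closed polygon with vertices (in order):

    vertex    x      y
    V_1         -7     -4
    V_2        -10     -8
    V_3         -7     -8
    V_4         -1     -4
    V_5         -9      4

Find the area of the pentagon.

Σ = (16) + (24) + (20) + (-40) + (64) = 84
Area = |Σ|/2 = 42.

42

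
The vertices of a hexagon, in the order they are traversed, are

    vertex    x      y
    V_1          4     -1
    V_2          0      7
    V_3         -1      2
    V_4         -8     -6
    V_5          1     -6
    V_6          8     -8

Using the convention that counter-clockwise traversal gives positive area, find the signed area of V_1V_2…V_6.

87.5

Cross-terms: 28, 7, 22, 54, 40, 24  ⇒  Σ = 175
Signed area = Σ/2 = 87.5 (positive ⇒ counter-clockwise traversal).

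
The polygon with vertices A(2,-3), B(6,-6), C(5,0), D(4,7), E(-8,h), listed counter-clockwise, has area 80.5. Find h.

5

Write out the shoelace sum; only the two edges meeting at E involve h:
2·Area = [(4·h − (-8)·7) + ((-8)·(-3) − 2·h)] + 71
       = 2·h + 151 = 161
⇒ h = 5.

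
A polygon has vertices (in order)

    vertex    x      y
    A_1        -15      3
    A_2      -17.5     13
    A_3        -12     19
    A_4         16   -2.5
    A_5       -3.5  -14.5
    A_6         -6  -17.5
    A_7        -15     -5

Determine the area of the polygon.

Apply Gauss's area formula: 2A = Σ (x_i·y_{i+1} − x_{i+1}·y_i), indices taken mod 7.
Σ = (-142.5) + (-176.5) + (-274) + (-240.75) + (-25.75) + (-232.5) + (-120) = -1212
Area = |Σ|/2 = 606.

606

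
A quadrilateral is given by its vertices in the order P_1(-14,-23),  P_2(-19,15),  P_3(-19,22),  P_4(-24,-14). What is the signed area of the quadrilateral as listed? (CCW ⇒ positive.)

185

Apply the shoelace (surveyor's) formula: 2A = Σ (x_i·y_{i+1} − x_{i+1}·y_i), indices taken mod 4.
Cross-terms: -647, -133, 794, 356  ⇒  Σ = 370
Signed area = Σ/2 = 185 (positive ⇒ counter-clockwise traversal).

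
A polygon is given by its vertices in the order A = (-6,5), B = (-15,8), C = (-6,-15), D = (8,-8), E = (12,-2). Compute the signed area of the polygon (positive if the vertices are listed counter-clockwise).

Apply the shoelace formula: 2A = Σ (x_i·y_{i+1} − x_{i+1}·y_i), indices taken mod 5.
A→B: (-6)(8) − (-15)(5) = 27
B→C: (-15)(-15) − (-6)(8) = 273
C→D: (-6)(-8) − (8)(-15) = 168
D→E: (8)(-2) − (12)(-8) = 80
E→A: (12)(5) − (-6)(-2) = 48
Σ = 596
Signed area = Σ/2 = 298 (positive ⇒ counter-clockwise traversal).

298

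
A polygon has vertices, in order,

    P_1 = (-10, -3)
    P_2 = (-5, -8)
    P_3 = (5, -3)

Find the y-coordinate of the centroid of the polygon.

-14/3

Apply Gauss's area formula. First the cross-terms c_i = x_i·y_{i+1} − x_{i+1}·y_i:
  65, 55, -45  ⇒  2A = 75, A = 37.5.
Then Σ (y_i + y_{i+1})·c_i = -1050, so ȳ = -1050 / (6·37.5) = -14/3.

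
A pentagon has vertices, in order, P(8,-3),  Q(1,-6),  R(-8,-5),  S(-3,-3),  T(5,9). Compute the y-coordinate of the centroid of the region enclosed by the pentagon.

Apply the shoelace formula. First the cross-terms c_i = x_i·y_{i+1} − x_{i+1}·y_i:
  -45, -53, 9, -12, -87  ⇒  2A = -188, A = -94.
Then Σ (y_i + y_{i+1})·c_i = 322, so ȳ = 322 / (6·(-94)) = -161/282.

-161/282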